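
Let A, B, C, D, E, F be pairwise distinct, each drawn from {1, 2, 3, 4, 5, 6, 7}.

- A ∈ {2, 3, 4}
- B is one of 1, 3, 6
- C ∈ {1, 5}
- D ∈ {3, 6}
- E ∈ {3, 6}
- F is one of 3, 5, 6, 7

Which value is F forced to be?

7

The 2 variables D and E are confined to {3, 6}, which locks those values in; drop them from A, B, F.
B has just one choice, so B = 1. Strike 1 from C.
C's domain is down to {5}, so C = 5. Remove 5 from F.
So F = 7.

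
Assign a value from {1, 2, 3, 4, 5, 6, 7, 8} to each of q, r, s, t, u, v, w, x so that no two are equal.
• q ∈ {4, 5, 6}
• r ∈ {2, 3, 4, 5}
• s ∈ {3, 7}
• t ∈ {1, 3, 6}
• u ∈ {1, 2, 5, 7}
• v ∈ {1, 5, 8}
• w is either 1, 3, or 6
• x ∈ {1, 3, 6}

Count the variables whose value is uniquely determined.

2

Among the 8 variables, 8 fits only v (and all 8 values in {1, 2, 3, 4, 5, 6, 7, 8} must be used), so v = 8.
t, w, x between them cover only {1, 3, 6} — a naked triple. Remove those values from q, r, s, u.
That leaves s = 7. Remove 7 from u.
Determined: s=7, v=8. The other variables each still have more than one consistent value. That makes 2.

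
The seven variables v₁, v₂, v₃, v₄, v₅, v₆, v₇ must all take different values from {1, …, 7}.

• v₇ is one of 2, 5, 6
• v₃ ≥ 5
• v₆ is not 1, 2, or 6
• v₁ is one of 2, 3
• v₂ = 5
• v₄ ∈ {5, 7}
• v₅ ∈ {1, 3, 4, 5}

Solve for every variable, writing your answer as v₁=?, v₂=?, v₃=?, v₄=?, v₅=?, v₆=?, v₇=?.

v₂ must be 5 (only option left). Strike 5 from v₃, v₄, v₅, v₆, v₇.
v₄ must be 7 (only option left). Remove 7 from v₃, v₆.
v₃'s domain is down to {6}, so v₃ = 6. So v₇ can't be 6.
v₇ has just one choice, so v₇ = 2. Eliminate 2 elsewhere: v₁.
v₁ must be 3 (only option left). Remove 3 from v₅, v₆.
v₆ must be 4 (only option left). Eliminate 4 elsewhere: v₅.
v₅'s domain is down to {1}, so v₅ = 1.

v₁=3, v₂=5, v₃=6, v₄=7, v₅=1, v₆=4, v₇=2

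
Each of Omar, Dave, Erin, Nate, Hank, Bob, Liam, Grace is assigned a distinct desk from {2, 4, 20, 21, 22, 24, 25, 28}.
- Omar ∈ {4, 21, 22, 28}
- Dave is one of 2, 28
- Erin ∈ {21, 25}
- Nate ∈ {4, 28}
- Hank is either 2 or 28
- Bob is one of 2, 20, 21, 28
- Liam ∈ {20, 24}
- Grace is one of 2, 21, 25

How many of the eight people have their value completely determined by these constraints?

4

Among the 8 variables, 22 fits only Omar (and all 8 values in {2, 4, 20, 21, 22, 24, 25, 28} must be used), so Omar = 22.
The 7 still-open variables draw from only 7 values {2, 4, 20, 21, 24, 25, 28}, so each is used; only Nate can be 4, hence Nate = 4.
The 6 still-open variables together cover exactly {2, 20, 21, 24, 25, 28} — 6 values for 6 variables — and 24 appears only in Liam's list, so Liam = 24.
The 5 still-open variables together cover exactly {2, 20, 21, 25, 28} — 5 values for 5 variables — and 20 appears only in Bob's list, so Bob = 20.
Dave and Hank between them cover only {2, 28} — a naked pair. Remove those values from Grace.
Determined: Omar=22, Nate=4, Bob=20, Liam=24. The other people each still have more than one consistent value. That makes 4.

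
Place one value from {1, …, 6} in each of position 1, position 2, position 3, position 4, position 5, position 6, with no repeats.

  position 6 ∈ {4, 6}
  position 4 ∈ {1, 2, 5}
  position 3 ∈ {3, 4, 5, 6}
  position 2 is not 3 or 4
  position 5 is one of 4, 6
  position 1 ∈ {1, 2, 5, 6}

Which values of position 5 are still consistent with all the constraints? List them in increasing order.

The 6 variables draw from only 6 values {1, 2, 3, 4, 5, 6}, so each is used; only position 3 can be 3, hence position 3 = 3.
The 2 variables position 5 and position 6 are confined to {4, 6}, which locks those values in; drop them from position 1, position 2.
No further eliminations apply; position 5 can still be any of 4, 6.

4, 6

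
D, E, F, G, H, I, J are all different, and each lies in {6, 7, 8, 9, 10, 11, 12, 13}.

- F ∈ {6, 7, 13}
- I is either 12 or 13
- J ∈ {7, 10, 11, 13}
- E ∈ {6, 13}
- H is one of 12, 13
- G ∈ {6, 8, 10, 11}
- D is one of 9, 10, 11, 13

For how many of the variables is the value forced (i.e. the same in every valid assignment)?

H and I share exactly the 2 values {12, 13}; by pigeonhole those values go to them, so strike 12, 13 from D, E, F, J.
E's domain is down to {6}, so E = 6. Remove 6 from F, G.
F has just one choice, so F = 7. Remove 7 from J.
Determined: E=6, F=7. The other variables each still have more than one consistent value. That makes 2.

2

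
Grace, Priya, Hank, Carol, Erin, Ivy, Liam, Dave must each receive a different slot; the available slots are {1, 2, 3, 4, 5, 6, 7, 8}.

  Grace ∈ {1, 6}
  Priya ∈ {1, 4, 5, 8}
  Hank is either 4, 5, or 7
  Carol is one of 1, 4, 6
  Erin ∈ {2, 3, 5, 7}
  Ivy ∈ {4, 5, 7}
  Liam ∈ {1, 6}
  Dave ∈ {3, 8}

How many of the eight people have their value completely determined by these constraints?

The 8 variables together cover exactly {1, 2, 3, 4, 5, 6, 7, 8} — 8 values for 8 variables — and 2 appears only in Erin's list, so Erin = 2.
The 7 still-open variables draw from only 7 values {1, 3, 4, 5, 6, 7, 8}, so each is used; only Dave can be 3, hence Dave = 3.
Among the 6 still-open variables, 8 fits only Priya (and all 6 values in {1, 4, 5, 6, 7, 8} must be used), so Priya = 8.
The 2 variables Grace and Liam are confined to {1, 6}, which locks those values in; drop them from Carol.
That leaves Carol = 4. Strike 4 from Hank, Ivy.
Determined: Priya=8, Carol=4, Erin=2, Dave=3. The other people each still have more than one consistent value. That makes 4.

4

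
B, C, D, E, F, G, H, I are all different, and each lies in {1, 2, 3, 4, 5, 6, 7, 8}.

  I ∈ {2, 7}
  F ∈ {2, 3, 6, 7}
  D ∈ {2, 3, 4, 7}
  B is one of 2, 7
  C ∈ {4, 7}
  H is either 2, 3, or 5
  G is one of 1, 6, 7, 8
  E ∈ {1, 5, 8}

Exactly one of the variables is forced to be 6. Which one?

B and I share exactly the 2 values {2, 7}; by pigeonhole those values go to them, so strike 2, 7 from C, D, F, G, H.
That leaves C = 4. Remove 4 from D.
D must be 3 (only option left). Eliminate 3 elsewhere: F, H.
So 6 goes to F.

F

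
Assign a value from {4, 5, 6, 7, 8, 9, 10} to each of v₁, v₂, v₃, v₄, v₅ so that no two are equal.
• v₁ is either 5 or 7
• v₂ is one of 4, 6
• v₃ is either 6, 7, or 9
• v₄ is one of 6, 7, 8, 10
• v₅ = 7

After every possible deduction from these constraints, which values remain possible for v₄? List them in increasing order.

v₅ must be 7 (only option left). Eliminate 7 elsewhere: v₁, v₃, v₄.
That leaves v₁ = 5.
No further eliminations apply; v₄ can still be any of 6, 8, 10.

6, 8, 10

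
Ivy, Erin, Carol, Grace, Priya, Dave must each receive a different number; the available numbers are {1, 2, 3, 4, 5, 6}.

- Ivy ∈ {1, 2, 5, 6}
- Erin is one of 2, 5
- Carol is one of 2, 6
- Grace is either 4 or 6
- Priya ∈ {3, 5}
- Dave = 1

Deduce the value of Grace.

Dave must be 1 (only option left). Remove 1 from Ivy.
The 5 still-open variables draw from only 5 values {2, 3, 4, 5, 6}, so each is used; only Priya can be 3, hence Priya = 3.
The 4 still-open variables together cover exactly {2, 4, 5, 6} — 4 values for 4 variables — and 4 appears only in Grace's list, so Grace = 4.

4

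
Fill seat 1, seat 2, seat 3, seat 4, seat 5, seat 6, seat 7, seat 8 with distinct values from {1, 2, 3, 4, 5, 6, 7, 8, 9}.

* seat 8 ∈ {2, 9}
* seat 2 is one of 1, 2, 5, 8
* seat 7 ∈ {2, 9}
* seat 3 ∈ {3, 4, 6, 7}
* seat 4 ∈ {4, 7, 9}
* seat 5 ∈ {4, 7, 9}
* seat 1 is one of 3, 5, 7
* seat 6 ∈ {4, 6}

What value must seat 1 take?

5

seat 7 and seat 8 between them cover only {2, 9} — a naked pair. Remove those values from seat 2, seat 4, seat 5.
seat 4 and seat 5 share exactly the 2 values {4, 7}; by pigeonhole those values go to them, so strike 4, 7 from seat 1, seat 3, seat 6.
seat 6's domain is down to {6}, so seat 6 = 6. So seat 3 can't be 6.
That leaves seat 3 = 3. So seat 1 can't be 3.
So seat 1 = 5.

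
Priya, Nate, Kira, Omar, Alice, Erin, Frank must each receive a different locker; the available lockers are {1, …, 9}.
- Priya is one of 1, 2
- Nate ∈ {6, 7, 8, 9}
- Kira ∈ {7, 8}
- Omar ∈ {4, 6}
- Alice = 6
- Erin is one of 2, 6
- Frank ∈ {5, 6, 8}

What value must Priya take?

1

Alice's domain is down to {6}, so Alice = 6. Eliminate 6 elsewhere: Nate, Omar, Erin, Frank.
That leaves Erin = 2. Strike 2 from Priya.
So Priya = 1.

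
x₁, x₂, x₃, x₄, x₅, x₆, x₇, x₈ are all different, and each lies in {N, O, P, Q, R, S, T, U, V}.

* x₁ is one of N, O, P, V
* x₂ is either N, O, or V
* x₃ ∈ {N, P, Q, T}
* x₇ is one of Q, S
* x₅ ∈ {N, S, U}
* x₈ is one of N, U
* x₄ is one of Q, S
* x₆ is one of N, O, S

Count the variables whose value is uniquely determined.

Among the 8 variables, T fits only x₃ (and all 8 values in {N, O, P, Q, S, T, U, V} must be used), so x₃ = T.
The 7 still-open variables draw from only 7 values {N, O, P, Q, S, U, V}, so each is used; only x₁ can be P, hence x₁ = P.
The 6 still-open variables together cover exactly {N, O, Q, S, U, V} — 6 values for 6 variables — and V appears only in x₂'s list, so x₂ = V.
The 5 still-open variables together cover exactly {N, O, Q, S, U} — 5 values for 5 variables — and O appears only in x₆'s list, so x₆ = O.
The 2 variables x₄ and x₇ are confined to {Q, S}, which locks those values in; drop them from x₅.
Determined: x₁=P, x₂=V, x₃=T, x₆=O. The other variables each still have more than one consistent value. That makes 4.

4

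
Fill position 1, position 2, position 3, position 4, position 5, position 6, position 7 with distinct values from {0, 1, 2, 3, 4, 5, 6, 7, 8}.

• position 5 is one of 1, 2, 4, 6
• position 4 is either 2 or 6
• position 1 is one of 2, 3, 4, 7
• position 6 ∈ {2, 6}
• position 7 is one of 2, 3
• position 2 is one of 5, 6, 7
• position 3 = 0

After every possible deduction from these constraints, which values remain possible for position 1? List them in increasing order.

position 3 must be 0 (only option left).
position 4 and position 6 between them cover only {2, 6} — a naked pair. Remove those values from position 1, position 2, position 5, position 7.
position 7 must be 3 (only option left). Eliminate 3 elsewhere: position 1.
No further eliminations apply; position 1 can still be any of 4, 7.

4, 7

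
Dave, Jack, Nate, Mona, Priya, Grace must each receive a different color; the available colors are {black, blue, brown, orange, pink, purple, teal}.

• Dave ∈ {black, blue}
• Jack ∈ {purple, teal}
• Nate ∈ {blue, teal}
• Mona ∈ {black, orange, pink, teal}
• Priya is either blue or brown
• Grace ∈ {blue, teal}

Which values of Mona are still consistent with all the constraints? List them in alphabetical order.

Nate and Grace share exactly the 2 values {blue, teal}; by pigeonhole those values go to them, so strike blue, teal from Dave, Jack, Mona, Priya.
Dave's domain is down to {black}, so Dave = black. Remove black from Mona.
Jack's domain is down to {purple}, so Jack = purple.
That leaves Priya = brown.
No further eliminations apply; Mona can still be any of orange, pink.

orange, pink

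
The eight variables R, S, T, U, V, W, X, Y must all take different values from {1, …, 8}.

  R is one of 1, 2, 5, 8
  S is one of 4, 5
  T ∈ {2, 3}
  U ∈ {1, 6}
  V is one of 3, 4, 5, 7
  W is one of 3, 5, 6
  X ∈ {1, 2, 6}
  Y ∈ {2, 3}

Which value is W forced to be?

5

Among the 8 variables, 7 fits only V (and all 8 values in {1, 2, 3, 4, 5, 6, 7, 8} must be used), so V = 7.
The 7 still-open variables draw from only 7 values {1, 2, 3, 4, 5, 6, 8}, so each is used; only S can be 4, hence S = 4.
The 6 still-open variables together cover exactly {1, 2, 3, 5, 6, 8} — 6 values for 6 variables — and 8 appears only in R's list, so R = 8.
The 5 still-open variables together cover exactly {1, 2, 3, 5, 6} — 5 values for 5 variables — and 5 appears only in W's list, so W = 5.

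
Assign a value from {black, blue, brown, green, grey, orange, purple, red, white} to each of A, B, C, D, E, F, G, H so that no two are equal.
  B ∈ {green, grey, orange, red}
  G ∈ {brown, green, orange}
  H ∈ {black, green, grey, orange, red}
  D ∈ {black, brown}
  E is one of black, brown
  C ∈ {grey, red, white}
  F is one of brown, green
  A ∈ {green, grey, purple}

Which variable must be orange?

Among the 8 variables, purple fits only A (and all 8 values in {black, brown, green, grey, orange, purple, red, white} must be used), so A = purple.
The 7 still-open variables together cover exactly {black, brown, green, grey, orange, red, white} — 7 values for 7 variables — and white appears only in C's list, so C = white.
The 2 variables D and E are confined to {black, brown}, which locks those values in; drop them from F, G, H.
F's domain is down to {green}, so F = green. Strike green from B, G, H.
So orange goes to G.

G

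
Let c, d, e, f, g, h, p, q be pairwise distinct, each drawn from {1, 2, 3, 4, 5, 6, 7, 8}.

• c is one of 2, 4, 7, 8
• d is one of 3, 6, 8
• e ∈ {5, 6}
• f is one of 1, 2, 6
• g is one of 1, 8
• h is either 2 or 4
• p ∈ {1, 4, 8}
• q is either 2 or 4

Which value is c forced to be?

7

The 8 variables draw from only 8 values {1, 2, 3, 4, 5, 6, 7, 8}, so each is used; only d can be 3, hence d = 3.
Among the 7 still-open variables, 5 fits only e (and all 7 values in {1, 2, 4, 5, 6, 7, 8} must be used), so e = 5.
Among the 6 still-open variables, 6 fits only f (and all 6 values in {1, 2, 4, 6, 7, 8} must be used), so f = 6.
The 5 still-open variables draw from only 5 values {1, 2, 4, 7, 8}, so each is used; only c can be 7, hence c = 7.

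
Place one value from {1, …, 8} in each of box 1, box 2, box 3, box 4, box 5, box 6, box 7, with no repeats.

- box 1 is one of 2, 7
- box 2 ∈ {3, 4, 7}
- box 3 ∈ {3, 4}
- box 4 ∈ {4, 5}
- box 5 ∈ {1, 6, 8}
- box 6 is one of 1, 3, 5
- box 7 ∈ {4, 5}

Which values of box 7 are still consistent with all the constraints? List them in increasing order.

4, 5

The 2 variables box 4 and box 7 are confined to {4, 5}, which locks those values in; drop them from box 2, box 3, box 6.
box 3's domain is down to {3}, so box 3 = 3. Strike 3 from box 2, box 6.
box 6's domain is down to {1}, so box 6 = 1. So box 5 can't be 1.
That leaves box 2 = 7. Eliminate 7 elsewhere: box 1.
box 1 must be 2 (only option left).
No further eliminations apply; box 7 can still be any of 4, 5.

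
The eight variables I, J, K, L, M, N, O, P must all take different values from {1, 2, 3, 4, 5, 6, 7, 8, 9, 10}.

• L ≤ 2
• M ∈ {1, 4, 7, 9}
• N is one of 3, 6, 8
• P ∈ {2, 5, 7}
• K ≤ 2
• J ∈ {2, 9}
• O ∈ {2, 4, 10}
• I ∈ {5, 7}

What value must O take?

The 2 variables K and L are confined to {1, 2}, which locks those values in; drop them from J, M, O, P.
J's domain is down to {9}, so J = 9. Remove 9 from M.
The 2 variables I and P are confined to {5, 7}, which locks those values in; drop them from M.
M's domain is down to {4}, so M = 4. Remove 4 from O.
So O = 10.

10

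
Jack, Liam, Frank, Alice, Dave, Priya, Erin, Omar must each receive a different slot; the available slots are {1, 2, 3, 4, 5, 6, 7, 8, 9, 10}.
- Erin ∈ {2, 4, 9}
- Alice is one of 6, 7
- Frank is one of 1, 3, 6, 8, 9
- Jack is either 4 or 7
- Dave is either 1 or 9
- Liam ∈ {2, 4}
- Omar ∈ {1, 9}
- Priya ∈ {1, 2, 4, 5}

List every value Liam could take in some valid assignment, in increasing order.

The 2 variables Dave and Omar are confined to {1, 9}, which locks those values in; drop them from Frank, Priya, Erin.
The 2 variables Liam and Erin are confined to {2, 4}, which locks those values in; drop them from Jack, Priya.
Jack must be 7 (only option left). Remove 7 from Alice.
That leaves Alice = 6. So Frank can't be 6.
Priya must be 5 (only option left).
No further eliminations apply; Liam can still be any of 2, 4.

2, 4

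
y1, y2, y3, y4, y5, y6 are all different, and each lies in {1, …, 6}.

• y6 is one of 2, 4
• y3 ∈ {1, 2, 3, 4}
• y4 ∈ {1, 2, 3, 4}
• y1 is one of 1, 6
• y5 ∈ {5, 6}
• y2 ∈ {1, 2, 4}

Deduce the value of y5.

The 6 variables together cover exactly {1, 2, 3, 4, 5, 6} — 6 values for 6 variables — and 5 appears only in y5's list, so y5 = 5.

5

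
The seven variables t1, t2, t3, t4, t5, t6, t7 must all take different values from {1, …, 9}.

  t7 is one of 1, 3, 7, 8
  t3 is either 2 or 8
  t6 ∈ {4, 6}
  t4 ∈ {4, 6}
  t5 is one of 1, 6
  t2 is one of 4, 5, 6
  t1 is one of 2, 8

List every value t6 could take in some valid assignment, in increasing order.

4, 6

t1 and t3 share exactly the 2 values {2, 8}; by pigeonhole those values go to them, so strike 2, 8 from t7.
t4 and t6 between them cover only {4, 6} — a naked pair. Remove those values from t2, t5.
That leaves t2 = 5.
t5 has just one choice, so t5 = 1. So t7 can't be 1.
No further eliminations apply; t6 can still be any of 4, 6.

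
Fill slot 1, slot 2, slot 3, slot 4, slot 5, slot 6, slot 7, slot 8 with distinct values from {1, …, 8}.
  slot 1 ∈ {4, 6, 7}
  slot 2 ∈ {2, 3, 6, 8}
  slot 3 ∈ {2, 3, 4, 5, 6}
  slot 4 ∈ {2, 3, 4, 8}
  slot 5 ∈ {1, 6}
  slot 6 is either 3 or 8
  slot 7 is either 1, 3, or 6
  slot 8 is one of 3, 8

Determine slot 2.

Among the 8 variables, 5 fits only slot 3 (and all 8 values in {1, 2, 3, 4, 5, 6, 7, 8} must be used), so slot 3 = 5.
Among the 7 still-open variables, 7 fits only slot 1 (and all 7 values in {1, 2, 3, 4, 6, 7, 8} must be used), so slot 1 = 7.
The 6 still-open variables draw from only 6 values {1, 2, 3, 4, 6, 8}, so each is used; only slot 4 can be 4, hence slot 4 = 4.
Among the 5 still-open variables, 2 fits only slot 2 (and all 5 values in {1, 2, 3, 6, 8} must be used), so slot 2 = 2.

2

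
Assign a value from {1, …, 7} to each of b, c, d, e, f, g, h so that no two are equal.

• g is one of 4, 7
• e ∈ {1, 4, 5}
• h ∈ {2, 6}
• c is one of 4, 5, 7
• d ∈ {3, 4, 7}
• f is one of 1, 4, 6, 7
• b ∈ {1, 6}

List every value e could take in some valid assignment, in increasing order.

1, 4, 5

The 7 variables together cover exactly {1, 2, 3, 4, 5, 6, 7} — 7 values for 7 variables — and 2 appears only in h's list, so h = 2.
Among the 6 still-open variables, 3 fits only d (and all 6 values in {1, 3, 4, 5, 6, 7} must be used), so d = 3.
No further eliminations apply; e can still be any of 1, 4, 5.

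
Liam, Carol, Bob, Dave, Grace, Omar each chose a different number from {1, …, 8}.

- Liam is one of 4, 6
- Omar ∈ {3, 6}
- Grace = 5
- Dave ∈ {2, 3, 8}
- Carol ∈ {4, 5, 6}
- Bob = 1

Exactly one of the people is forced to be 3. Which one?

Bob's domain is down to {1}, so Bob = 1.
Grace must be 5 (only option left). Remove 5 from Carol.
Liam and Carol share exactly the 2 values {4, 6}; by pigeonhole those values go to them, so strike 4, 6 from Omar.
So 3 goes to Omar.

Omar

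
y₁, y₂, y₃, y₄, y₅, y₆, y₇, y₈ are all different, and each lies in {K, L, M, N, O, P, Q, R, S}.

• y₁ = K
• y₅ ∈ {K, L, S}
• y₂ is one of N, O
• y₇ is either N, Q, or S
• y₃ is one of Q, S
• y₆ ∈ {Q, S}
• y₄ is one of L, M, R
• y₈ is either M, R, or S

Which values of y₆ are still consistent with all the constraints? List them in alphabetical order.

Q, S

y₁ has just one choice, so y₁ = K. Remove K from y₅.
The 7 still-open variables draw from only 7 values {L, M, N, O, Q, R, S}, so each is used; only y₂ can be O, hence y₂ = O.
The 6 still-open variables together cover exactly {L, M, N, Q, R, S} — 6 values for 6 variables — and N appears only in y₇'s list, so y₇ = N.
The 2 variables y₃ and y₆ are confined to {Q, S}, which locks those values in; drop them from y₅, y₈.
y₅'s domain is down to {L}, so y₅ = L. Remove L from y₄.
No further eliminations apply; y₆ can still be any of Q, S.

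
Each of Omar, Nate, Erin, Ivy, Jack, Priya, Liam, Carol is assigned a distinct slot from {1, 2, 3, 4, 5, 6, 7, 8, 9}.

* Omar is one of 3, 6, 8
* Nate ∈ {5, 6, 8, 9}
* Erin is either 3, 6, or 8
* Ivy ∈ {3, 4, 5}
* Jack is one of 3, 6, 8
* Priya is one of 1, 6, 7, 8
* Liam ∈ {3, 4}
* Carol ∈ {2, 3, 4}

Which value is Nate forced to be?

9

The 3 variables Omar, Erin, Jack are confined to {3, 6, 8}, which locks those values in; drop them from Nate, Ivy, Priya, Liam, Carol.
Liam's domain is down to {4}, so Liam = 4. So Ivy, Carol can't be 4.
Carol has just one choice, so Carol = 2.
Ivy must be 5 (only option left). Strike 5 from Nate.
So Nate = 9.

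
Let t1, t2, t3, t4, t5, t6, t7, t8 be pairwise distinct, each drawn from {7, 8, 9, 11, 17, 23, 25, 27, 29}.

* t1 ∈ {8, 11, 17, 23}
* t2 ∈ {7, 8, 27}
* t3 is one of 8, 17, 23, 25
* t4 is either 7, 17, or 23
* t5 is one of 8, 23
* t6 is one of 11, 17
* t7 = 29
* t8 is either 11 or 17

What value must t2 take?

27

t7's domain is down to {29}, so t7 = 29.
The 7 still-open variables together cover exactly {7, 8, 11, 17, 23, 25, 27} — 7 values for 7 variables — and 25 appears only in t3's list, so t3 = 25.
The 6 still-open variables together cover exactly {7, 8, 11, 17, 23, 27} — 6 values for 6 variables — and 27 appears only in t2's list, so t2 = 27.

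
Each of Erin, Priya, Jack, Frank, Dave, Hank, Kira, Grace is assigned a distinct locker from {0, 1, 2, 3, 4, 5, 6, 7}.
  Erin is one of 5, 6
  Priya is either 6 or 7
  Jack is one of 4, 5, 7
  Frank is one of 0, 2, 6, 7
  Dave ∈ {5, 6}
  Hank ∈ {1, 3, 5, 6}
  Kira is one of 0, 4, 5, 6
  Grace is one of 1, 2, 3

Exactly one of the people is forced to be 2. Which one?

Erin and Dave between them cover only {5, 6} — a naked pair. Remove those values from Priya, Jack, Frank, Hank, Kira.
That leaves Priya = 7. Remove 7 from Jack, Frank.
Jack has just one choice, so Jack = 4. Strike 4 from Kira.
That leaves Kira = 0. Strike 0 from Frank.
So 2 goes to Frank.

Frank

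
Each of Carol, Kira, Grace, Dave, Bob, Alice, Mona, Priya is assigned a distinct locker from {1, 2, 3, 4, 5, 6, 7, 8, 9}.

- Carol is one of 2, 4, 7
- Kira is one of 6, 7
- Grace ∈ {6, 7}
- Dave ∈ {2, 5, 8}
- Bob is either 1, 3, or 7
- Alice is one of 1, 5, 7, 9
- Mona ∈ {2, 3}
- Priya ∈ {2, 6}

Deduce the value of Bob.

The 2 variables Kira and Grace are confined to {6, 7}, which locks those values in; drop them from Carol, Bob, Alice, Priya.
Priya has just one choice, so Priya = 2. Strike 2 from Carol, Dave, Mona.
Carol has just one choice, so Carol = 4.
Mona must be 3 (only option left). Eliminate 3 elsewhere: Bob.
So Bob = 1.

1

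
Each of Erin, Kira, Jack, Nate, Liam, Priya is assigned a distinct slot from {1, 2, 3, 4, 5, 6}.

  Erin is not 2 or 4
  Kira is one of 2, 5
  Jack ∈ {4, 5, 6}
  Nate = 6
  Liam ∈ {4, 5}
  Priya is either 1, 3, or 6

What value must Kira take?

Nate must be 6 (only option left). Eliminate 6 elsewhere: Erin, Jack, Priya.
The 5 still-open variables draw from only 5 values {1, 2, 3, 4, 5}, so each is used; only Kira can be 2, hence Kira = 2.

2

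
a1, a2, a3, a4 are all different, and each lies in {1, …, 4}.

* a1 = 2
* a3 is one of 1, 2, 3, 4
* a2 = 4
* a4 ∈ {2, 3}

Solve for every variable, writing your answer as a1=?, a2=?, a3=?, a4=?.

a1=2, a2=4, a3=1, a4=3

a1's domain is down to {2}, so a1 = 2. So a3, a4 can't be 2.
a2 has just one choice, so a2 = 4. Remove 4 from a3.
That leaves a4 = 3. So a3 can't be 3.
That leaves a3 = 1.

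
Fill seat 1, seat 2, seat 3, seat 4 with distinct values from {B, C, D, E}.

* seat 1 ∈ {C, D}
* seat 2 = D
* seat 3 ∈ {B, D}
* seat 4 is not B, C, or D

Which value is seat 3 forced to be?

B

seat 2's domain is down to {D}, so seat 2 = D. Strike D from seat 1, seat 3.
So seat 3 = B.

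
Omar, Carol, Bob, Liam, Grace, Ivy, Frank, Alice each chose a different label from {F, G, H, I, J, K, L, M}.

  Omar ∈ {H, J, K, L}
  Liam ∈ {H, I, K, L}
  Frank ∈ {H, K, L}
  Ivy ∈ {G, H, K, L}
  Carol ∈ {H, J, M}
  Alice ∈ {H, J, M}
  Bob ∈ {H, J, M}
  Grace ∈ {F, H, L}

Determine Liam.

Among the 8 variables, F fits only Grace (and all 8 values in {F, G, H, I, J, K, L, M} must be used), so Grace = F.
The 7 still-open variables draw from only 7 values {G, H, I, J, K, L, M}, so each is used; only Ivy can be G, hence Ivy = G.
The 6 still-open variables draw from only 6 values {H, I, J, K, L, M}, so each is used; only Liam can be I, hence Liam = I.

I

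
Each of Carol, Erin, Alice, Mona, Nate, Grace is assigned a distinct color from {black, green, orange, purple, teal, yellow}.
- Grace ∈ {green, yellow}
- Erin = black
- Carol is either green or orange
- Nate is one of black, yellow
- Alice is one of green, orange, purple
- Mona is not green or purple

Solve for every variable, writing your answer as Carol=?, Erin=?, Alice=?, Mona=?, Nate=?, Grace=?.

Carol=orange, Erin=black, Alice=purple, Mona=teal, Nate=yellow, Grace=green

Erin's domain is down to {black}, so Erin = black. Eliminate black elsewhere: Mona, Nate.
Nate has just one choice, so Nate = yellow. So Mona, Grace can't be yellow.
That leaves Grace = green. Eliminate green elsewhere: Carol, Alice.
Carol must be orange (only option left). So Alice, Mona can't be orange.
That leaves Alice = purple.
Mona must be teal (only option left).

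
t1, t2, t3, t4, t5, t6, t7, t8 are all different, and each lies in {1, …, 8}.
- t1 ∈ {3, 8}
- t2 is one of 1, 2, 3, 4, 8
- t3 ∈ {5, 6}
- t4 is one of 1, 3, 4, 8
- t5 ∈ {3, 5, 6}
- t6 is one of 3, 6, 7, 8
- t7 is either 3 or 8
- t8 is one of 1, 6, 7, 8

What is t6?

The 8 variables together cover exactly {1, 2, 3, 4, 5, 6, 7, 8} — 8 values for 8 variables — and 2 appears only in t2's list, so t2 = 2.
The 7 still-open variables draw from only 7 values {1, 3, 4, 5, 6, 7, 8}, so each is used; only t4 can be 4, hence t4 = 4.
The 6 still-open variables together cover exactly {1, 3, 5, 6, 7, 8} — 6 values for 6 variables — and 1 appears only in t8's list, so t8 = 1.
Among the 5 still-open variables, 7 fits only t6 (and all 5 values in {3, 5, 6, 7, 8} must be used), so t6 = 7.

7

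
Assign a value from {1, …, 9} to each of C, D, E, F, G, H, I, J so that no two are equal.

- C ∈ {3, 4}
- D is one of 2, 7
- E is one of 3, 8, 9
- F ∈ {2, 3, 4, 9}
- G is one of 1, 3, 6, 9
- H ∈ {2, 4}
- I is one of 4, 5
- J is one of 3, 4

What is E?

The 2 variables C and J are confined to {3, 4}, which locks those values in; drop them from E, F, G, H, I.
That leaves H = 2. Eliminate 2 elsewhere: D, F.
I has just one choice, so I = 5.
D has just one choice, so D = 7.
F's domain is down to {9}, so F = 9. Eliminate 9 elsewhere: E, G.
So E = 8.

8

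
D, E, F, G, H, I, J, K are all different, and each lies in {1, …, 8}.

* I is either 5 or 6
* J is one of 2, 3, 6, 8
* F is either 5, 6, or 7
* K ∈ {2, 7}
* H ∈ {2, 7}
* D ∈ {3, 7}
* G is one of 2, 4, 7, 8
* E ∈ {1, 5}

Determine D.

The 8 variables together cover exactly {1, 2, 3, 4, 5, 6, 7, 8} — 8 values for 8 variables — and 1 appears only in E's list, so E = 1.
Among the 7 still-open variables, 4 fits only G (and all 7 values in {2, 3, 4, 5, 6, 7, 8} must be used), so G = 4.
The 6 still-open variables draw from only 6 values {2, 3, 5, 6, 7, 8}, so each is used; only J can be 8, hence J = 8.
Among the 5 still-open variables, 3 fits only D (and all 5 values in {2, 3, 5, 6, 7} must be used), so D = 3.

3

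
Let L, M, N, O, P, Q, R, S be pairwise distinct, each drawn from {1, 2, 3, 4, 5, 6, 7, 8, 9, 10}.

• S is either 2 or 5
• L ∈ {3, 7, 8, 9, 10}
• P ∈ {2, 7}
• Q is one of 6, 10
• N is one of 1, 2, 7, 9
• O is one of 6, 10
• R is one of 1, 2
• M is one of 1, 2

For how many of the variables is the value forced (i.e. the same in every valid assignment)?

M and R share exactly the 2 values {1, 2}; by pigeonhole those values go to them, so strike 1, 2 from N, P, S.
P must be 7 (only option left). Eliminate 7 elsewhere: L, N.
S has just one choice, so S = 5.
That leaves N = 9. Strike 9 from L.
O and Q share exactly the 2 values {6, 10}; by pigeonhole those values go to them, so strike 6, 10 from L.
Determined: N=9, P=7, S=5. The other variables each still have more than one consistent value. That makes 3.

3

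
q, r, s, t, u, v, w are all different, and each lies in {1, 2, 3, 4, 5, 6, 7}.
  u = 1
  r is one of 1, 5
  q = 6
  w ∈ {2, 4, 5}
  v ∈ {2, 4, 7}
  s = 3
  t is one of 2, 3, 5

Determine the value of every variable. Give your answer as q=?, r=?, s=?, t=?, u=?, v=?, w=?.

q=6, r=5, s=3, t=2, u=1, v=7, w=4

q has just one choice, so q = 6.
That leaves s = 3. So t can't be 3.
u has just one choice, so u = 1. Remove 1 from r.
r's domain is down to {5}, so r = 5. Strike 5 from t, w.
t has just one choice, so t = 2. Eliminate 2 elsewhere: v, w.
w must be 4 (only option left). Strike 4 from v.
v's domain is down to {7}, so v = 7.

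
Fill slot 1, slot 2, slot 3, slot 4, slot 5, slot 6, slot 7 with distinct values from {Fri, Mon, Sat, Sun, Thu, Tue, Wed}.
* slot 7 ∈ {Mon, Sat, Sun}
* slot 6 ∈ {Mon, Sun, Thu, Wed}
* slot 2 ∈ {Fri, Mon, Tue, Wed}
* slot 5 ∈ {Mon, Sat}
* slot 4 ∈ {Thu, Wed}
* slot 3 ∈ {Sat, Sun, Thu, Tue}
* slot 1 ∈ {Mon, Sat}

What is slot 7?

Sun

Among the 7 variables, Fri fits only slot 2 (and all 7 values in {Fri, Mon, Sat, Sun, Thu, Tue, Wed} must be used), so slot 2 = Fri.
Among the 6 still-open variables, Tue fits only slot 3 (and all 6 values in {Mon, Sat, Sun, Thu, Tue, Wed} must be used), so slot 3 = Tue.
The 2 variables slot 1 and slot 5 are confined to {Mon, Sat}, which locks those values in; drop them from slot 6, slot 7.
So slot 7 = Sun.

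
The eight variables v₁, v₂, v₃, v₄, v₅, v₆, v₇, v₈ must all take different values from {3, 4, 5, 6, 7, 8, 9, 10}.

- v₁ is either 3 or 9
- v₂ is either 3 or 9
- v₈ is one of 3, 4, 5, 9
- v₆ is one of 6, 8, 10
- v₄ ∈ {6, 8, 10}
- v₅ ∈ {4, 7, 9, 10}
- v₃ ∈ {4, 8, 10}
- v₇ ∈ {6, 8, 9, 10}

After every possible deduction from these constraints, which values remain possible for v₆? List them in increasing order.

6, 8, 10

The 8 variables draw from only 8 values {3, 4, 5, 6, 7, 8, 9, 10}, so each is used; only v₈ can be 5, hence v₈ = 5.
Among the 7 still-open variables, 7 fits only v₅ (and all 7 values in {3, 4, 6, 7, 8, 9, 10} must be used), so v₅ = 7.
The 6 still-open variables draw from only 6 values {3, 4, 6, 8, 9, 10}, so each is used; only v₃ can be 4, hence v₃ = 4.
The 2 variables v₁ and v₂ are confined to {3, 9}, which locks those values in; drop them from v₇.
No further eliminations apply; v₆ can still be any of 6, 8, 10.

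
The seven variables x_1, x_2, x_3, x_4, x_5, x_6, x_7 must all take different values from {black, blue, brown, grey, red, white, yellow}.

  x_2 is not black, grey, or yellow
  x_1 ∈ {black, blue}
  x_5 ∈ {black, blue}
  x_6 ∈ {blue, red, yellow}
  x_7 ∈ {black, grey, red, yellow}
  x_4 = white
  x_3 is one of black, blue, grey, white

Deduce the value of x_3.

x_4 has just one choice, so x_4 = white. So x_2, x_3 can't be white.
Among the 6 still-open variables, brown fits only x_2 (and all 6 values in {black, blue, brown, grey, red, yellow} must be used), so x_2 = brown.
x_1 and x_5 share exactly the 2 values {black, blue}; by pigeonhole those values go to them, so strike black, blue from x_3, x_6, x_7.
So x_3 = grey.

grey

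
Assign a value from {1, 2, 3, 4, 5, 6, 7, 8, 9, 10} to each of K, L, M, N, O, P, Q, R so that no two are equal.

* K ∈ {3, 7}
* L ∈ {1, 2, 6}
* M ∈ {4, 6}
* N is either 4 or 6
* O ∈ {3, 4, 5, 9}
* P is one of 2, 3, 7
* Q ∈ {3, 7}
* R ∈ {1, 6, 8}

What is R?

The 2 variables K and Q are confined to {3, 7}, which locks those values in; drop them from O, P.
P's domain is down to {2}, so P = 2. Strike 2 from L.
M and N between them cover only {4, 6} — a naked pair. Remove those values from L, O, R.
L has just one choice, so L = 1. Eliminate 1 elsewhere: R.
So R = 8.

8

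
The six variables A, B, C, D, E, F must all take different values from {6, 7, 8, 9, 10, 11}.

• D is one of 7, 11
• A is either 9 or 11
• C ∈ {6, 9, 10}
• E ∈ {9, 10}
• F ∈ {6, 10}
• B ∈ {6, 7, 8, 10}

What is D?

The 6 variables draw from only 6 values {6, 7, 8, 9, 10, 11}, so each is used; only B can be 8, hence B = 8.
The 5 still-open variables draw from only 5 values {6, 7, 9, 10, 11}, so each is used; only D can be 7, hence D = 7.

7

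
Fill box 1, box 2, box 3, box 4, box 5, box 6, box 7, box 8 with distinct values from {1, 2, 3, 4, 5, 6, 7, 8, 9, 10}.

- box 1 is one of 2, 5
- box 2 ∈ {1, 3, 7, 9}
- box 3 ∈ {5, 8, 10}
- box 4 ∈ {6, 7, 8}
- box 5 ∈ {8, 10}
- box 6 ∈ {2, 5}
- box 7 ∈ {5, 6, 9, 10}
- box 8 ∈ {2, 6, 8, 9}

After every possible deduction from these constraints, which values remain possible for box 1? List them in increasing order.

2, 5

box 1 and box 6 share exactly the 2 values {2, 5}; by pigeonhole those values go to them, so strike 2, 5 from box 3, box 7, box 8.
box 3 and box 5 between them cover only {8, 10} — a naked pair. Remove those values from box 4, box 7, box 8.
box 7 and box 8 share exactly the 2 values {6, 9}; by pigeonhole those values go to them, so strike 6, 9 from box 2, box 4.
box 4's domain is down to {7}, so box 4 = 7. Remove 7 from box 2.
No further eliminations apply; box 1 can still be any of 2, 5.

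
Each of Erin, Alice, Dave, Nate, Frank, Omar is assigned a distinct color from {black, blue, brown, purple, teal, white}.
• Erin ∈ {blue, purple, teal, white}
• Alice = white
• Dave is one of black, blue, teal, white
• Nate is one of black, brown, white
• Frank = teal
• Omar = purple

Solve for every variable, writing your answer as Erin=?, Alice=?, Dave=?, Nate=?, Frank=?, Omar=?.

Alice must be white (only option left). So Erin, Dave, Nate can't be white.
Frank's domain is down to {teal}, so Frank = teal. Eliminate teal elsewhere: Erin, Dave.
Omar's domain is down to {purple}, so Omar = purple. Eliminate purple elsewhere: Erin.
Erin's domain is down to {blue}, so Erin = blue. So Dave can't be blue.
Dave has just one choice, so Dave = black. Eliminate black elsewhere: Nate.
Nate has just one choice, so Nate = brown.

Erin=blue, Alice=white, Dave=black, Nate=brown, Frank=teal, Omar=purple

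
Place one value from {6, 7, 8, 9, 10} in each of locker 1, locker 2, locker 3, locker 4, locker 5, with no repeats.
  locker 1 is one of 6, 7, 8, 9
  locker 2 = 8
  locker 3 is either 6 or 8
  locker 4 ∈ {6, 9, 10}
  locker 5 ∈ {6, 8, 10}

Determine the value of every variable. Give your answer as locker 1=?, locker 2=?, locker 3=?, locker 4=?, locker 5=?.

locker 1=7, locker 2=8, locker 3=6, locker 4=9, locker 5=10

locker 2's domain is down to {8}, so locker 2 = 8. Eliminate 8 elsewhere: locker 1, locker 3, locker 5.
locker 3's domain is down to {6}, so locker 3 = 6. Remove 6 from locker 1, locker 4, locker 5.
locker 5 has just one choice, so locker 5 = 10. Eliminate 10 elsewhere: locker 4.
That leaves locker 4 = 9. Eliminate 9 elsewhere: locker 1.
locker 1 has just one choice, so locker 1 = 7.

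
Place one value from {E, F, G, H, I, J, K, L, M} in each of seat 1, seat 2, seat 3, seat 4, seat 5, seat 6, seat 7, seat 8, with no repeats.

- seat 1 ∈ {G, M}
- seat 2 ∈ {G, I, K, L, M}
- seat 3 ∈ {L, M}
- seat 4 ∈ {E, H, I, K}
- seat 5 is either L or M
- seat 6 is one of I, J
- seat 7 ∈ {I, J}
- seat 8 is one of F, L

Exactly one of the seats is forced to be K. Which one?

seat 2

seat 3 and seat 5 between them cover only {L, M} — a naked pair. Remove those values from seat 1, seat 2, seat 8.
seat 1 must be G (only option left). Eliminate G elsewhere: seat 2.
seat 8's domain is down to {F}, so seat 8 = F.
seat 6 and seat 7 between them cover only {I, J} — a naked pair. Remove those values from seat 2, seat 4.
So K goes to seat 2.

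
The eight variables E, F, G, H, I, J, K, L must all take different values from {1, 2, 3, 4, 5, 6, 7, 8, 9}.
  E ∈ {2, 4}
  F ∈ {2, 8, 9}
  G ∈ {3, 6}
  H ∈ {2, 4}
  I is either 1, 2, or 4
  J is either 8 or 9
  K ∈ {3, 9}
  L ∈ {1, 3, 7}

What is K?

3

The 8 variables together cover exactly {1, 2, 3, 4, 6, 7, 8, 9} — 8 values for 8 variables — and 6 appears only in G's list, so G = 6.
The 7 still-open variables together cover exactly {1, 2, 3, 4, 7, 8, 9} — 7 values for 7 variables — and 7 appears only in L's list, so L = 7.
Among the 6 still-open variables, 1 fits only I (and all 6 values in {1, 2, 3, 4, 8, 9} must be used), so I = 1.
The 5 still-open variables draw from only 5 values {2, 3, 4, 8, 9}, so each is used; only K can be 3, hence K = 3.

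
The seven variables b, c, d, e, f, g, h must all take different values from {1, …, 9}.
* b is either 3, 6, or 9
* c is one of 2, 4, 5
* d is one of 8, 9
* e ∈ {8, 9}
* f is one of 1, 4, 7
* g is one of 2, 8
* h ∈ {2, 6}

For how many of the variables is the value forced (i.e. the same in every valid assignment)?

d and e share exactly the 2 values {8, 9}; by pigeonhole those values go to them, so strike 8, 9 from b, g.
That leaves g = 2. So c, h can't be 2.
h has just one choice, so h = 6. Eliminate 6 elsewhere: b.
b's domain is down to {3}, so b = 3.
Determined: b=3, g=2, h=6. The other variables each still have more than one consistent value. That makes 3.

3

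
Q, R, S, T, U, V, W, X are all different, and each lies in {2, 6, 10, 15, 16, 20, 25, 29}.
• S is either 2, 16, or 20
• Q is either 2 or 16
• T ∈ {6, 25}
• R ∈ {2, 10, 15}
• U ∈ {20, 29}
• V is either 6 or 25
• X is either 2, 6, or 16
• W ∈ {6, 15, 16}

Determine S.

Among the 8 variables, 10 fits only R (and all 8 values in {2, 6, 10, 15, 16, 20, 25, 29} must be used), so R = 10.
Among the 7 still-open variables, 15 fits only W (and all 7 values in {2, 6, 15, 16, 20, 25, 29} must be used), so W = 15.
The 6 still-open variables together cover exactly {2, 6, 16, 20, 25, 29} — 6 values for 6 variables — and 29 appears only in U's list, so U = 29.
The 5 still-open variables together cover exactly {2, 6, 16, 20, 25} — 5 values for 5 variables — and 20 appears only in S's list, so S = 20.

20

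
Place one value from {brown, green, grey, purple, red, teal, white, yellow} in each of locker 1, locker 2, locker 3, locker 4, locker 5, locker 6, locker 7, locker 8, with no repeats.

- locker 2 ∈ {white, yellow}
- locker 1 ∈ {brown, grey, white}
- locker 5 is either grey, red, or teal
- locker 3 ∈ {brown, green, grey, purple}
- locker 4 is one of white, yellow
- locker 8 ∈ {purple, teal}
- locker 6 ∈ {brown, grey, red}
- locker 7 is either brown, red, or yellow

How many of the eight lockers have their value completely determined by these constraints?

Among the 8 variables, green fits only locker 3 (and all 8 values in {brown, green, grey, purple, red, teal, white, yellow} must be used), so locker 3 = green.
The 7 still-open variables together cover exactly {brown, grey, purple, red, teal, white, yellow} — 7 values for 7 variables — and purple appears only in locker 8's list, so locker 8 = purple.
Among the 6 still-open variables, teal fits only locker 5 (and all 6 values in {brown, grey, red, teal, white, yellow} must be used), so locker 5 = teal.
locker 2 and locker 4 between them cover only {white, yellow} — a naked pair. Remove those values from locker 1, locker 7.
Determined: locker 3=green, locker 5=teal, locker 8=purple. The other lockers each still have more than one consistent value. That makes 3.

3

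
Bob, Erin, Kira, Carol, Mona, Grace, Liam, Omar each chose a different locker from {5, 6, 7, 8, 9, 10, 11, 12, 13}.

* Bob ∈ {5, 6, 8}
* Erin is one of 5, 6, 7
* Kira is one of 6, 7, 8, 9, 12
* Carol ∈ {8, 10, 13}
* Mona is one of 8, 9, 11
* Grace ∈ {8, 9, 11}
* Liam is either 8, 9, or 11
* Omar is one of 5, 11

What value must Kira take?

12

Mona, Grace, Liam share exactly the 3 values {8, 9, 11}; by pigeonhole those values go to them, so strike 8, 9, 11 from Bob, Kira, Carol, Omar.
Omar's domain is down to {5}, so Omar = 5. So Bob, Erin can't be 5.
Bob has just one choice, so Bob = 6. Strike 6 from Erin, Kira.
Erin has just one choice, so Erin = 7. Eliminate 7 elsewhere: Kira.
So Kira = 12.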